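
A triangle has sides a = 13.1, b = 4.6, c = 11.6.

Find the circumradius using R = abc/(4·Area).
First find the area with Heron's formula.
s = (13.1 + 4.6 + 11.6)/2 = 14.65
Area = √(s(s−a)(s−b)(s−c)) = √(14.65·1.55·10.05·3.05) ≈ √696.042 ≈ 26.3826
abc = 13.1·4.6·11.6 = 699.016
R = abc/(4·Area) ≈ 699.016/(4·26.3826) = 699.016/105.53 ≈ 6.62384

R = 6.624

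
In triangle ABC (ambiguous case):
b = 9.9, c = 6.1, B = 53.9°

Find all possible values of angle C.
b/sin(B) = c/sin(C)  ⇒  sin(C) = c·sin(B)/b = 6.1·sin(53.9°)/9.9
sin(53.9°) ≈ 0.80799
sin(C) ≈ 6.1·0.80799/9.9 ≈ 4.92874/9.9 ≈ 0.497852
Candidate 1: C₁ = arcsin(0.497852) ≈ 29.858°  →  A = 180° − 53.9° − 29.858° ≈ 96.242° > 0, valid
Candidate 2: C₂ = 180° − C₁ ≈ 150.142°  →  A = 180° − 53.9° − 150.142° ≈ -24.042° ≤ 0, not a valid triangle

C = 29.86° (one solution)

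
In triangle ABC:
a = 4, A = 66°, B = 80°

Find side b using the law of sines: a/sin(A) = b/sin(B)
a/sin(A) = b/sin(B)  ⇒  b = a·sin(B)/sin(A) = 4·sin(80°)/sin(66°)
sin(80°) ≈ 0.984808, sin(66°) ≈ 0.913545
b ≈ 4·0.984808/0.913545 ≈ 3.93923/0.913545 ≈ 4.31203

b = 4.312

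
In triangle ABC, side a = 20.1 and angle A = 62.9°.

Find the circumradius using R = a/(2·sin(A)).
R = a/(2·sin(A)) = 20.1/(2·sin(62.9°))
sin(62.9°) ≈ 0.890213
R ≈ 20.1/(2·0.890213) = 20.1/1.78043 ≈ 11.2894

R = 11.29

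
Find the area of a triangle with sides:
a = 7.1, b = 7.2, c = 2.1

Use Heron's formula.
s = (7.1 + 7.2 + 2.1)/2 = 16.4/2 = 8.2
s − a = 1.1, s − b = 1, s − c = 6.1
s(s−a)(s−b)(s−c) = 8.2·1.1·1·6.1 ≈ 55.022
Area = √55.022 ≈ 7.41768

Area = 7.418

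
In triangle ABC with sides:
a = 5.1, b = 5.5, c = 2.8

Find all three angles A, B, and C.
Law of cosines for each angle (a² = 26.01, b² = 30.25, c² = 7.84):
cos(A) = (b² + c² − a²)/(2bc) = (30.25 + 7.84 − 26.01)/(2·5.5·2.8) = 12.08/30.8 ≈ 0.392208  ⇒  A ≈ 66.9081°
cos(B) = (a² + c² − b²)/(2ac) = (26.01 + 7.84 − 30.25)/(2·5.1·2.8) = 3.6/28.56 ≈ 0.12605  ⇒  B ≈ 82.7586°
cos(C) = (a² + b² − c²)/(2ab) = (26.01 + 30.25 − 7.84)/(2·5.1·5.5) = 48.42/56.1 ≈ 0.863102  ⇒  C ≈ 30.3334°
Check: A + B + C ≈ 180°

A = 66.91°, B = 82.76°, C = 30.33°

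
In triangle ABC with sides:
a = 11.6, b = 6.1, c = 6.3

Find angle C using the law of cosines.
c² = a² + b² − 2ab·cos(C)  ⇒  cos(C) = (a² + b² − c²)/(2ab)
cos(C) = (11.6² + 6.1² − 6.3²)/(2·11.6·6.1) = (134.56 + 37.21 − 39.69)/141.52 = 132.08/141.52 ≈ 0.933296
C = arccos(0.933296) ≈ 21.0455°

C = 21.05°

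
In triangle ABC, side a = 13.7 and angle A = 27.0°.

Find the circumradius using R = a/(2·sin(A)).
R = a/(2·sin(A)) = 13.7/(2·sin(27.0°))
sin(27.0°) ≈ 0.45399
R ≈ 13.7/(2·0.45399) = 13.7/0.907981 ≈ 15.0884

R = 15.09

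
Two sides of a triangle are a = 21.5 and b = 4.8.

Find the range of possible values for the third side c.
Triangle inequality: |a − b| < c < a + b
|a − b| = |21.5 − 4.8| = 16.7
a + b = 21.5 + 4.8 = 26.3

16.7 < c < 26.3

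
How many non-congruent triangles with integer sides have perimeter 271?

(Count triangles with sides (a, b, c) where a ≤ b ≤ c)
Let a ≤ b ≤ c with a + b + c = 271. The only binding inequality is a + b > c, i.e. 271 − c > c, so c < 271/2; and c ≥ 271/3 since c is the largest side.
So 91 ≤ c ≤ 135. For each c, b runs from ⌈(271 − c)/2⌉ up to c (then a = 271 − b − c satisfies 1 ≤ a ≤ b automatically), giving c − ⌈(271 − c)/2⌉ + 1 choices.
Summing over c: 2 + 3 + 5 + 6 + … + 66 + 68  (45 terms, c = 91, …, 135) = 1564
Check (closed form: nearest integer to p²/48 for even p, (p+3)²/48 for odd p): (271+3)²/48 = 274²/48 = 75076/48 ≈ 1564.08 → 1564

1564 triangles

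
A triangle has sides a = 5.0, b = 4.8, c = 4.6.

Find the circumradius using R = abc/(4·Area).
First find the area with Heron's formula.
s = (5.0 + 4.8 + 4.6)/2 = 7.2
Area = √(s(s−a)(s−b)(s−c)) = √(7.2·2.2·2.4·2.6) ≈ √98.8416 ≈ 9.94191
abc = 5.0·4.8·4.6 = 110.4
R = abc/(4·Area) ≈ 110.4/(4·9.94191) = 110.4/39.7676 ≈ 2.77613

R = 2.776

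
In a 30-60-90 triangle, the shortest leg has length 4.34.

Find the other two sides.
In a 30-60-90 triangle the sides are in ratio 1 : √3 : 2 (short leg : long leg : hypotenuse).
Long leg = 4.34·√3 ≈ 4.34·1.73205 ≈ 7.5171
Hypotenuse = 2·4.34 = 8.68

Long leg = 4.34√3 = 7.517, Hypotenuse = 8.68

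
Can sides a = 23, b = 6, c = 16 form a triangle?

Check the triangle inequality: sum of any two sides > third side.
a + b vs c: 23 + 6 = 29 > 16  ✓
a + c vs b: 23 + 16 = 39 > 6  ✓
b + c vs a: 6 + 16 = 22 ≤ 23  ✗

No: 6 + 16 = 22 is not > 23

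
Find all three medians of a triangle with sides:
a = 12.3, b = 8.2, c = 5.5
Median formula: m_a = ½√(2b² + 2c² − a²) (and cyclically). a² = 151.29, b² = 67.24, c² = 30.25.
m_a = ½√(2·67.24 + 2·30.25 − 151.29) = ½√43.69 ≈ ½·6.60984 ≈ 3.30492
m_b = ½√(2·151.29 + 2·30.25 − 67.24) = ½√295.84 ≈ ½·17.2 ≈ 8.6
m_c = ½√(2·151.29 + 2·67.24 − 30.25) = ½√406.81 ≈ ½·20.1695 ≈ 10.0848

m_a = 3.305, m_b = 8.6, m_c = 10.08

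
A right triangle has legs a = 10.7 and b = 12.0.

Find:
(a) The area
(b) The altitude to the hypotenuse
(a) The legs are perpendicular, so Area = ½·a·b = ½·10.7·12.0 = ½·128.4 = 64.2
(b) Hypotenuse c = √(a² + b²) = √(114.49 + 144) = √258.49 ≈ 16.0776
    Area = ½·c·h_c  ⇒  h_c = 2·Area/c = 128.4/16.0776 ≈ 7.98625

Area = 64.2, h_c = 7.986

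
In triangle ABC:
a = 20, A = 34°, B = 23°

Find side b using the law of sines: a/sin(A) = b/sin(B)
a/sin(A) = b/sin(B)  ⇒  b = a·sin(B)/sin(A) = 20·sin(23°)/sin(34°)
sin(23°) ≈ 0.390731, sin(34°) ≈ 0.559193
b ≈ 20·0.390731/0.559193 ≈ 7.81462/0.559193 ≈ 13.9748

b = 13.97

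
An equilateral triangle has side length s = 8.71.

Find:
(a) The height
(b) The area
(a) The height splits the triangle into two 30-60-90 halves: h = s·√3/2 = 8.71·1.73205/2 ≈ 15.0862/2 ≈ 7.54308
(b) Area = (√3/4)·s² = (√3/4)·8.71² = (√3/4)·75.8641 ≈ 0.433013·75.8641 ≈ 32.8501

Height = 7.543, Area = 32.85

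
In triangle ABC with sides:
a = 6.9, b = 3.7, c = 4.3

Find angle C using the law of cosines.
c² = a² + b² − 2ab·cos(C)  ⇒  cos(C) = (a² + b² − c²)/(2ab)
cos(C) = (6.9² + 3.7² − 4.3²)/(2·6.9·3.7) = (47.61 + 13.69 − 18.49)/51.06 = 42.81/51.06 ≈ 0.838425
C = arccos(0.838425) ≈ 33.0258°

C = 33.03°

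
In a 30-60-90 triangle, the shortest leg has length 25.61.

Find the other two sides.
In a 30-60-90 triangle the sides are in ratio 1 : √3 : 2 (short leg : long leg : hypotenuse).
Long leg = 25.61·√3 ≈ 25.61·1.73205 ≈ 44.3578
Hypotenuse = 2·25.61 = 51.22

Long leg = 25.61√3 = 44.36, Hypotenuse = 51.22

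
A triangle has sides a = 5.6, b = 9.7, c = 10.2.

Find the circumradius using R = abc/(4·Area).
First find the area with Heron's formula.
s = (5.6 + 9.7 + 10.2)/2 = 12.75
Area = √(s(s−a)(s−b)(s−c)) = √(12.75·7.15·3.05·2.55) ≈ √709.016 ≈ 26.6274
abc = 5.6·9.7·10.2 = 554.064
R = abc/(4·Area) ≈ 554.064/(4·26.6274) = 554.064/106.509 ≈ 5.20202

R = 5.202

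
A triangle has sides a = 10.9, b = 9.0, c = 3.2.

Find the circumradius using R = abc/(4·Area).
First find the area with Heron's formula.
s = (10.9 + 9.0 + 3.2)/2 = 11.55
Area = √(s(s−a)(s−b)(s−c)) = √(11.55·0.65·2.55·8.35) ≈ √159.853 ≈ 12.6433
abc = 10.9·9.0·3.2 = 313.92
R = abc/(4·Area) ≈ 313.92/(4·12.6433) = 313.92/50.5733 ≈ 6.20723

R = 6.207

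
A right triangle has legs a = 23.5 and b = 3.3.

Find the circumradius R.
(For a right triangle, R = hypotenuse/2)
Hypotenuse c = √(a² + b²) = √(552.25 + 10.89) = √563.14 ≈ 23.7306
R = c/2 ≈ 23.7306/2 ≈ 11.8653

R = 11.87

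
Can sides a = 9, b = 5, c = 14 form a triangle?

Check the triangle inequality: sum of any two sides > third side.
a + b vs c: 9 + 5 = 14 ≤ 14  ✗
a + c vs b: 9 + 14 = 23 > 5  ✓
b + c vs a: 5 + 14 = 19 > 9  ✓

No: 9 + 5 = 14 is not > 14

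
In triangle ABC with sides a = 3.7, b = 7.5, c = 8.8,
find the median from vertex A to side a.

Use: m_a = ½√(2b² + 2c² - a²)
m_a = ½√(2·7.5² + 2·8.8² − 3.7²) = ½√(2·56.25 + 2·77.44 − 13.69) = ½√(112.5 + 154.88 − 13.69) = ½√253.69
√253.69 ≈ 15.9276, so m_a ≈ 7.96382

m_a = 7.964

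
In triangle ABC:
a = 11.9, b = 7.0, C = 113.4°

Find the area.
Two sides and the included angle (SAS): A = ½·a·b·sin(C) = ½·11.9·7.0·sin(113.4°)
sin(113.4°) ≈ 0.917755
A ≈ ½·83.3·0.917755 = 41.65·0.917755 ≈ 38.2245

Area = 38.22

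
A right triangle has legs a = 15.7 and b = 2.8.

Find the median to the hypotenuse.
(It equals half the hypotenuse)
Hypotenuse c = √(a² + b²) = √(246.49 + 7.84) = √254.33 ≈ 15.9477
Median to hypotenuse = c/2 ≈ 15.9477/2 ≈ 7.97386

Median = 7.974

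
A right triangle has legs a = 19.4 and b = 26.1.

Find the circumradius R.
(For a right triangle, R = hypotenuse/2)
Hypotenuse c = √(a² + b²) = √(376.36 + 681.21) = √1057.57 ≈ 32.5203
R = c/2 ≈ 32.5203/2 ≈ 16.2602

R = 16.26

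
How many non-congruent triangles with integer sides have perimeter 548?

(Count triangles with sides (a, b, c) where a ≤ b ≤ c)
Let a ≤ b ≤ c with a + b + c = 548. The only binding inequality is a + b > c, i.e. 548 − c > c, so c < 548/2; and c ≥ 548/3 since c is the largest side.
So 183 ≤ c ≤ 273. For each c, b runs from ⌈(548 − c)/2⌉ up to c (then a = 548 − b − c satisfies 1 ≤ a ≤ b automatically), giving c − ⌈(548 − c)/2⌉ + 1 choices.
Summing over c: 1 + 3 + 4 + 6 + … + 135 + 136  (91 terms, c = 183, …, 273) = 6256
Check (closed form: nearest integer to p²/48 for even p, (p+3)²/48 for odd p): 548²/48 = 300304/48 ≈ 6256.33 → 6256

6256 triangles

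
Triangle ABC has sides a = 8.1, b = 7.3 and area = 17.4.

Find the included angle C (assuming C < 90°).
Area = ½·a·b·sin(C)  ⇒  sin(C) = 2·Area/(a·b) = 2·17.4/(8.1·7.3) = 34.8/59.13 ≈ 0.588534
C = arcsin(0.588534) ≈ 36.053° (taking the acute solution since C < 90°)

C = 36.05°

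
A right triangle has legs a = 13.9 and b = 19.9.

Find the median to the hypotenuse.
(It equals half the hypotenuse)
Hypotenuse c = √(a² + b²) = √(193.21 + 396.01) = √589.22 ≈ 24.2739
Median to hypotenuse = c/2 ≈ 24.2739/2 ≈ 12.1369

Median = 12.14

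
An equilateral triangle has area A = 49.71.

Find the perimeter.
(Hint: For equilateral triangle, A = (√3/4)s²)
A = (√3/4)s²  ⇒  s² = 4A/√3 = 4·49.71/√3 = 198.84/1.73205 ≈ 114.8
s ≈ √114.8 ≈ 10.7145
Perimeter = 3s ≈ 3·10.7145 ≈ 32.1435

Perimeter = 32.14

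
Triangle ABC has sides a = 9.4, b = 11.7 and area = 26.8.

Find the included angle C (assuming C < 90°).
Area = ½·a·b·sin(C)  ⇒  sin(C) = 2·Area/(a·b) = 2·26.8/(9.4·11.7) = 53.6/109.98 ≈ 0.487361
C = arcsin(0.487361) ≈ 29.1673° (taking the acute solution since C < 90°)

C = 29.17°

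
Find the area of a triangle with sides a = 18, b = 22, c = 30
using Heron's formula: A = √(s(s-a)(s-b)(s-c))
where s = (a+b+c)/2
s = (18 + 22 + 30)/2 = 70/2 = 35
s − a = 17, s − b = 13, s − c = 5
s(s−a)(s−b)(s−c) = 35·17·13·5 = 38675
Area = √38675 ≈ 196.66

s = 35.0, Area = 196.7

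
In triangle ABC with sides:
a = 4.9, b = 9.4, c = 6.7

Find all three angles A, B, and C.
Law of cosines for each angle (a² = 24.01, b² = 88.36, c² = 44.89):
cos(A) = (b² + c² − a²)/(2bc) = (88.36 + 44.89 − 24.01)/(2·9.4·6.7) = 109.24/125.96 ≈ 0.867259  ⇒  A ≈ 29.8583°
cos(B) = (a² + c² − b²)/(2ac) = (24.01 + 44.89 − 88.36)/(2·4.9·6.7) = -19.46/65.66 ≈ -0.296375  ⇒  B ≈ 107.24°
cos(C) = (a² + b² − c²)/(2ab) = (24.01 + 88.36 − 44.89)/(2·4.9·9.4) = 67.48/92.12 ≈ 0.732523  ⇒  C ≈ 42.9017°
Check: A + B + C ≈ 180°

A = 29.86°, B = 107.2°, C = 42.9°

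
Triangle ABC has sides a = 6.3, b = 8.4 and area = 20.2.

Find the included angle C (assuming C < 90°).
Area = ½·a·b·sin(C)  ⇒  sin(C) = 2·Area/(a·b) = 2·20.2/(6.3·8.4) = 40.4/52.92 ≈ 0.763416
C = arcsin(0.763416) ≈ 49.7663° (taking the acute solution since C < 90°)

C = 49.77°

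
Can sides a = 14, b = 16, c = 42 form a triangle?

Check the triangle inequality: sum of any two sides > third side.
a + b vs c: 14 + 16 = 30 ≤ 42  ✗
a + c vs b: 14 + 42 = 56 > 16  ✓
b + c vs a: 16 + 42 = 58 > 14  ✓

No: 14 + 16 = 30 is not > 42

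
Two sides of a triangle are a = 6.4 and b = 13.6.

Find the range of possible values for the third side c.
Triangle inequality: |a − b| < c < a + b
|a − b| = |6.4 − 13.6| = 7.2
a + b = 6.4 + 13.6 = 20

7.2 < c < 20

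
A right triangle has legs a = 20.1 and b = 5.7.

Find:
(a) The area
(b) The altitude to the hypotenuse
(a) The legs are perpendicular, so Area = ½·a·b = ½·20.1·5.7 = ½·114.57 = 57.285
(b) Hypotenuse c = √(a² + b²) = √(404.01 + 32.49) = √436.5 ≈ 20.8926
    Area = ½·c·h_c  ⇒  h_c = 2·Area/c = 114.57/20.8926 ≈ 5.48376

Area = 57.285, h_c = 5.484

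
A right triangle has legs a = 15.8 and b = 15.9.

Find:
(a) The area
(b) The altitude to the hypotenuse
(a) The legs are perpendicular, so Area = ½·a·b = ½·15.8·15.9 = ½·251.22 = 125.61
(b) Hypotenuse c = √(a² + b²) = √(249.64 + 252.81) = √502.45 ≈ 22.4154
    Area = ½·c·h_c  ⇒  h_c = 2·Area/c = 251.22/22.4154 ≈ 11.2075

Area = 125.61, h_c = 11.21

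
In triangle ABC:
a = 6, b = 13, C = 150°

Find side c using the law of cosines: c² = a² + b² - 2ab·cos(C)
c² = 6² + 13² − 2·6·13·cos(150°)
cos(150°) ≈ -0.866025
c² ≈ 36 + 169 − 156·(-0.866025) ≈ 205 + 135.1 ≈ 340.1
c ≈ √340.1 ≈ 18.4418

c = 18.44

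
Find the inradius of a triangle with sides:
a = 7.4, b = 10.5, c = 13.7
r = Area/s where s is the semi-perimeter.
s = (7.4 + 10.5 + 13.7)/2 = 31.6/2 = 15.8
Area = √(s(s−a)(s−b)(s−c)) = √(15.8·8.4·5.3·2.1) ≈ √1477.17 ≈ 38.434
r ≈ 38.434/15.8 ≈ 2.43253

r = 2.433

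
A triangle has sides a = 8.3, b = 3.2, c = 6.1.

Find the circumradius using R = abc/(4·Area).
First find the area with Heron's formula.
s = (8.3 + 3.2 + 6.1)/2 = 8.8
Area = √(s(s−a)(s−b)(s−c)) = √(8.8·0.5·5.6·2.7) ≈ √66.528 ≈ 8.15647
abc = 8.3·3.2·6.1 = 162.016
R = abc/(4·Area) ≈ 162.016/(4·8.15647) = 162.016/32.6259 ≈ 4.96587

R = 4.966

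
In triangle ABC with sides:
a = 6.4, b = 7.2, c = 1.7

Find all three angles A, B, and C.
Law of cosines for each angle (a² = 40.96, b² = 51.84, c² = 2.89):
cos(A) = (b² + c² − a²)/(2bc) = (51.84 + 2.89 − 40.96)/(2·7.2·1.7) = 13.77/24.48 ≈ 0.5625  ⇒  A ≈ 55.7711°
cos(B) = (a² + c² − b²)/(2ac) = (40.96 + 2.89 − 51.84)/(2·6.4·1.7) = -7.99/21.76 ≈ -0.367187  ⇒  B ≈ 111.542°
cos(C) = (a² + b² − c²)/(2ab) = (40.96 + 51.84 − 2.89)/(2·6.4·7.2) = 89.91/92.16 ≈ 0.975586  ⇒  C ≈ 12.6866°
Check: A + B + C ≈ 180°

A = 55.77°, B = 111.5°, C = 12.69°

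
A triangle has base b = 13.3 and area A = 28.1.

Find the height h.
A = ½·b·h  ⇒  h = 2A/b = 2·28.1/13.3 = 56.2/13.3 ≈ 4.22556

h = 4.226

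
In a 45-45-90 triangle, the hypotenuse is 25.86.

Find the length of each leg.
In a 45-45-90 triangle hypotenuse = leg·√2, so leg = hypotenuse/√2.
Leg = 25.86/√2 ≈ 25.86/1.41421 ≈ 18.2858

Each leg = 18.29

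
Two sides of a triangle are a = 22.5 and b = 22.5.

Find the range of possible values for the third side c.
Triangle inequality: |a − b| < c < a + b
|a − b| = |22.5 − 22.5| = 0
a + b = 22.5 + 22.5 = 45

0 < c < 45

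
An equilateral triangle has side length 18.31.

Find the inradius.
r = Area/s with s the semi-perimeter.
Area = (√3/4)·18.31² = (√3/4)·335.2561 ≈ 0.433013·335.2561 ≈ 145.17
s = 3·18.31/2 = 27.465
r ≈ 145.17/27.465 ≈ 5.28564
(Equivalently r = side/(2√3) = 18.31/3.4641 ≈ 5.28564.)

r = 5.286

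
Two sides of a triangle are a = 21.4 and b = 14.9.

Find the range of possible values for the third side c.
Triangle inequality: |a − b| < c < a + b
|a − b| = |21.4 − 14.9| = 6.5
a + b = 21.4 + 14.9 = 36.3

6.5 < c < 36.3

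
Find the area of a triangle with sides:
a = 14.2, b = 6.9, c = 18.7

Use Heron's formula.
s = (14.2 + 6.9 + 18.7)/2 = 39.8/2 = 19.9
s − a = 5.7, s − b = 13, s − c = 1.2
s(s−a)(s−b)(s−c) = 19.9·5.7·13·1.2 ≈ 1769.51
Area = √1769.51 ≈ 42.0655

Area = 42.07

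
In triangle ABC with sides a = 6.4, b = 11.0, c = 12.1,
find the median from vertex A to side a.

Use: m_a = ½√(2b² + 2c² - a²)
m_a = ½√(2·11.0² + 2·12.1² − 6.4²) = ½√(2·121 + 2·146.41 − 40.96) = ½√(242 + 292.82 − 40.96) = ½√493.86
√493.86 ≈ 22.223, so m_a ≈ 11.1115

m_a = 11.11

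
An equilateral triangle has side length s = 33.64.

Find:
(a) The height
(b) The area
(a) The height splits the triangle into two 30-60-90 halves: h = s·√3/2 = 33.64·1.73205/2 ≈ 58.2662/2 ≈ 29.1331
(b) Area = (√3/4)·s² = (√3/4)·33.64² = (√3/4)·1131.6496 ≈ 0.433013·1131.6496 ≈ 490.019

Height = 29.13, Area = 490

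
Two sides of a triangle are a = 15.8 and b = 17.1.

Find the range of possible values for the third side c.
Triangle inequality: |a − b| < c < a + b
|a − b| = |15.8 − 17.1| = 1.3
a + b = 15.8 + 17.1 = 32.9

1.3 < c < 32.9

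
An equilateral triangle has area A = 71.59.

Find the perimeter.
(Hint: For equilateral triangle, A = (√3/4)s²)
A = (√3/4)s²  ⇒  s² = 4A/√3 = 4·71.59/√3 = 286.36/1.73205 ≈ 165.33
s ≈ √165.33 ≈ 12.8581
Perimeter = 3s ≈ 3·12.8581 ≈ 38.5742

Perimeter = 38.57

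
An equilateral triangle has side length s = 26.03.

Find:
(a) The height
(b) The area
(a) The height splits the triangle into two 30-60-90 halves: h = s·√3/2 = 26.03·1.73205/2 ≈ 45.0853/2 ≈ 22.5426
(b) Area = (√3/4)·s² = (√3/4)·26.03² = (√3/4)·677.5609 ≈ 0.433013·677.5609 ≈ 293.392

Height = 22.54, Area = 293.4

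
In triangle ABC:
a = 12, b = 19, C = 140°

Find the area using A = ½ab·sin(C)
A = ½·a·b·sin(C) = ½·12·19·sin(140°)
sin(140°) ≈ 0.642788
A ≈ ½·228·0.642788 = 114·0.642788 ≈ 73.2778

Area = 73.28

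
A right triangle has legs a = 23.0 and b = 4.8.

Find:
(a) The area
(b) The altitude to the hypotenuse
(a) The legs are perpendicular, so Area = ½·a·b = ½·23.0·4.8 = ½·110.4 = 55.2
(b) Hypotenuse c = √(a² + b²) = √(529 + 23.04) = √552.04 ≈ 23.4955
    Area = ½·c·h_c  ⇒  h_c = 2·Area/c = 110.4/23.4955 ≈ 4.69877

Area = 55.2, h_c = 4.699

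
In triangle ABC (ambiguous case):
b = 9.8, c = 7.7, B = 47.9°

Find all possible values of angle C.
b/sin(B) = c/sin(C)  ⇒  sin(C) = c·sin(B)/b = 7.7·sin(47.9°)/9.8
sin(47.9°) ≈ 0.741976
sin(C) ≈ 7.7·0.741976/9.8 ≈ 5.71321/9.8 ≈ 0.582981
Candidate 1: C₁ = arcsin(0.582981) ≈ 35.6605°  →  A = 180° − 47.9° − 35.6605° ≈ 96.4395° > 0, valid
Candidate 2: C₂ = 180° − C₁ ≈ 144.34°  →  A = 180° − 47.9° − 144.34° ≈ -12.2395° ≤ 0, not a valid triangle

C = 35.66° (one solution)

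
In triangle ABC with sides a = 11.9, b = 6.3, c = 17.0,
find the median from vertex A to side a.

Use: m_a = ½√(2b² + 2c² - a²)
m_a = ½√(2·6.3² + 2·17.0² − 11.9²) = ½√(2·39.69 + 2·289 − 141.61) = ½√(79.38 + 578 − 141.61) = ½√515.77
√515.77 ≈ 22.7106, so m_a ≈ 11.3553

m_a = 11.36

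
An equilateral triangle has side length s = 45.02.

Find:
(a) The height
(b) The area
(a) The height splits the triangle into two 30-60-90 halves: h = s·√3/2 = 45.02·1.73205/2 ≈ 77.9769/2 ≈ 38.9885
(b) Area = (√3/4)·s² = (√3/4)·45.02² = (√3/4)·2026.8004 ≈ 0.433013·2026.8004 ≈ 877.63

Height = 38.99, Area = 877.6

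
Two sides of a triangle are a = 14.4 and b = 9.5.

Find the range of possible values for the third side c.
Triangle inequality: |a − b| < c < a + b
|a − b| = |14.4 − 9.5| = 4.9
a + b = 14.4 + 9.5 = 23.9

4.9 < c < 23.9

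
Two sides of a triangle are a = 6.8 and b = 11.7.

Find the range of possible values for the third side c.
Triangle inequality: |a − b| < c < a + b
|a − b| = |6.8 − 11.7| = 4.9
a + b = 6.8 + 11.7 = 18.5

4.9 < c < 18.5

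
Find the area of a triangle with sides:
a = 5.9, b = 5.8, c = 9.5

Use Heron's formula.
s = (5.9 + 5.8 + 9.5)/2 = 21.2/2 = 10.6
s − a = 4.7, s − b = 4.8, s − c = 1.1
s(s−a)(s−b)(s−c) = 10.6·4.7·4.8·1.1 ≈ 263.05
Area = √263.05 ≈ 16.2188

Area = 16.22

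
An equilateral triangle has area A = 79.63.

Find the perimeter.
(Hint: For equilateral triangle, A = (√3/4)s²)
A = (√3/4)s²  ⇒  s² = 4A/√3 = 4·79.63/√3 = 318.52/1.73205 ≈ 183.898
s ≈ √183.898 ≈ 13.5609
Perimeter = 3s ≈ 3·13.5609 ≈ 40.6827

Perimeter = 40.68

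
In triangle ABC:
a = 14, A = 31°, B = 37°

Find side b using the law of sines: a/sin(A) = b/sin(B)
a/sin(A) = b/sin(B)  ⇒  b = a·sin(B)/sin(A) = 14·sin(37°)/sin(31°)
sin(37°) ≈ 0.601815, sin(31°) ≈ 0.515038
b ≈ 14·0.601815/0.515038 ≈ 8.42541/0.515038 ≈ 16.3588

b = 16.36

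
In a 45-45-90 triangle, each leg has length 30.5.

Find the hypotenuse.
In a 45-45-90 triangle the sides are in ratio 1 : 1 : √2, so hypotenuse = leg·√2.
Hypotenuse = 30.5·√2 ≈ 30.5·1.41421 ≈ 43.1335

Hypotenuse = 30.5√2 = 43.13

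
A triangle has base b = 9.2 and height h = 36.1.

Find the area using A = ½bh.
A = ½·b·h = ½·9.2·36.1 = ½·332.12 = 166.06

Area = 166.06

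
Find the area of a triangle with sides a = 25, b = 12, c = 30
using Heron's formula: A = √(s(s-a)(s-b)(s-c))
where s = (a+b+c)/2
s = (25 + 12 + 30)/2 = 67/2 = 33.5
s − a = 8.5, s − b = 21.5, s − c = 3.5
s(s−a)(s−b)(s−c) = 33.5·8.5·21.5·3.5 = 21427.4375
Area = √21427.4375 ≈ 146.381

s = 33.5, Area = 146.4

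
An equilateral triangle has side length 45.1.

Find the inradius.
r = Area/s with s the semi-perimeter.
Area = (√3/4)·45.1² = (√3/4)·2034.01 ≈ 0.433013·2034.01 ≈ 880.752
s = 3·45.1/2 = 67.65
r ≈ 880.752/67.65 ≈ 13.0192
(Equivalently r = side/(2√3) = 45.1/3.4641 ≈ 13.0192.)

r = 13.02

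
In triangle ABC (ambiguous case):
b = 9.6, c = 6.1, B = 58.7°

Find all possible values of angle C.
b/sin(B) = c/sin(C)  ⇒  sin(C) = c·sin(B)/b = 6.1·sin(58.7°)/9.6
sin(58.7°) ≈ 0.854459
sin(C) ≈ 6.1·0.854459/9.6 ≈ 5.2122/9.6 ≈ 0.542937
Candidate 1: C₁ = arcsin(0.542937) ≈ 32.8838°  →  A = 180° − 58.7° − 32.8838° ≈ 88.4162° > 0, valid
Candidate 2: C₂ = 180° − C₁ ≈ 147.116°  →  A = 180° − 58.7° − 147.116° ≈ -25.8162° ≤ 0, not a valid triangle

C = 32.88° (one solution)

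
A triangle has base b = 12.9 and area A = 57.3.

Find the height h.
A = ½·b·h  ⇒  h = 2A/b = 2·57.3/12.9 = 114.6/12.9 ≈ 8.88372

h = 8.884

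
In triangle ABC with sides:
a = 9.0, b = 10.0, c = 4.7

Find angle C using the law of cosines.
c² = a² + b² − 2ab·cos(C)  ⇒  cos(C) = (a² + b² − c²)/(2ab)
cos(C) = (9.0² + 10.0² − 4.7²)/(2·9.0·10.0) = (81 + 100 − 22.09)/180 = 158.91/180 ≈ 0.882833
C = arccos(0.882833) ≈ 28.0139°

C = 28.01°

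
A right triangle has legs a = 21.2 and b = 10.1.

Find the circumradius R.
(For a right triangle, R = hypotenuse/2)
Hypotenuse c = √(a² + b²) = √(449.44 + 102.01) = √551.45 ≈ 23.483
R = c/2 ≈ 23.483/2 ≈ 11.7415

R = 11.74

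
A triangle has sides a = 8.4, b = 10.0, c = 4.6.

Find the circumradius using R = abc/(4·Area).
First find the area with Heron's formula.
s = (8.4 + 10.0 + 4.6)/2 = 11.5
Area = √(s(s−a)(s−b)(s−c)) = √(11.5·3.1·1.5·6.9) ≈ √368.978 ≈ 19.2088
abc = 8.4·10.0·4.6 = 386.4
R = abc/(4·Area) ≈ 386.4/(4·19.2088) = 386.4/76.8351 ≈ 5.02895

R = 5.029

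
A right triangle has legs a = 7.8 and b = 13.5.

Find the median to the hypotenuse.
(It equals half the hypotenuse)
Hypotenuse c = √(a² + b²) = √(60.84 + 182.25) = √243.09 ≈ 15.5913
Median to hypotenuse = c/2 ≈ 15.5913/2 ≈ 7.79567

Median = 7.796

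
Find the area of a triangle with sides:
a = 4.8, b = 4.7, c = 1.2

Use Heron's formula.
s = (4.8 + 4.7 + 1.2)/2 = 10.7/2 = 5.35
s − a = 0.55, s − b = 0.65, s − c = 4.15
s(s−a)(s−b)(s−c) = 5.35·0.55·0.65·4.15 ≈ 7.93739
Area = √7.93739 ≈ 2.81734

Area = 2.817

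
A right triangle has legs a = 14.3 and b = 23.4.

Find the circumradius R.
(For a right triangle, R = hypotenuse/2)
Hypotenuse c = √(a² + b²) = √(204.49 + 547.56) = √752.05 ≈ 27.4235
R = c/2 ≈ 27.4235/2 ≈ 13.7118

R = 13.71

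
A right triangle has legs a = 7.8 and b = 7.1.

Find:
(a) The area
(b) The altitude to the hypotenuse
(a) The legs are perpendicular, so Area = ½·a·b = ½·7.8·7.1 = ½·55.38 = 27.69
(b) Hypotenuse c = √(a² + b²) = √(60.84 + 50.41) = √111.25 ≈ 10.5475
    Area = ½·c·h_c  ⇒  h_c = 2·Area/c = 55.38/10.5475 ≈ 5.25053

Area = 27.69, h_c = 5.251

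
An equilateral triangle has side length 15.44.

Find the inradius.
r = Area/s with s the semi-perimeter.
Area = (√3/4)·15.44² = (√3/4)·238.3936 ≈ 0.433013·238.3936 ≈ 103.227
s = 3·15.44/2 = 23.16
r ≈ 103.227/23.16 ≈ 4.45714
(Equivalently r = side/(2√3) = 15.44/3.4641 ≈ 4.45714.)

r = 4.457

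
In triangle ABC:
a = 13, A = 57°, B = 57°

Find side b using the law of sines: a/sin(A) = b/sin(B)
a/sin(A) = b/sin(B)  ⇒  b = a·sin(B)/sin(A) = 13·sin(57°)/sin(57°)
sin(57°) ≈ 0.838671, sin(57°) ≈ 0.838671
b ≈ 13·0.838671/0.838671 ≈ 10.9027/0.838671 ≈ 13

b = 13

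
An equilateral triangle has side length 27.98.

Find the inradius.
r = Area/s with s the semi-perimeter.
Area = (√3/4)·27.98² = (√3/4)·782.8804 ≈ 0.433013·782.8804 ≈ 338.997
s = 3·27.98/2 = 41.97
r ≈ 338.997/41.97 ≈ 8.07713
(Equivalently r = side/(2√3) = 27.98/3.4641 ≈ 8.07713.)

r = 8.077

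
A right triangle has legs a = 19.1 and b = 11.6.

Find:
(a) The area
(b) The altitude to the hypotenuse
(a) The legs are perpendicular, so Area = ½·a·b = ½·19.1·11.6 = ½·221.56 = 110.78
(b) Hypotenuse c = √(a² + b²) = √(364.81 + 134.56) = √499.37 ≈ 22.3466
    Area = ½·c·h_c  ⇒  h_c = 2·Area/c = 221.56/22.3466 ≈ 9.91471

Area = 110.78, h_c = 9.915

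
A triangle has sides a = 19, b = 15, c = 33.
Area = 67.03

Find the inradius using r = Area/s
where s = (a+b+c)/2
s = (19 + 15 + 33)/2 = 67/2 = 33.5
r = Area/s = 67.03/33.5 ≈ 2.0009

r = 2.001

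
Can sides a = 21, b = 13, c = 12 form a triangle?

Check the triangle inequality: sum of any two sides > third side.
a + b vs c: 21 + 13 = 34 > 12  ✓
a + c vs b: 21 + 12 = 33 > 13  ✓
b + c vs a: 13 + 12 = 25 > 21  ✓

Yes, triangle inequality satisfied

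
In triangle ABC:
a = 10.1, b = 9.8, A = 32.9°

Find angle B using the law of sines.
a/sin(A) = b/sin(B)  ⇒  sin(B) = b·sin(A)/a = 9.8·sin(32.9°)/10.1
sin(32.9°) ≈ 0.543174
sin(B) ≈ 9.8·0.543174/10.1 ≈ 5.32311/10.1 ≈ 0.527041
B = arcsin(0.527041) ≈ 31.8057°
(Since b ≤ a we need B ≤ A, so the obtuse alternative 180° − 31.8057° ≈ 148.194° is rejected.)

B = 31.81°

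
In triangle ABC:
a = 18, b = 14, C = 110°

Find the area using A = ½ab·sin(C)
A = ½·a·b·sin(C) = ½·18·14·sin(110°)
sin(110°) ≈ 0.939693
A ≈ ½·252·0.939693 = 126·0.939693 ≈ 118.401

Area = 118.4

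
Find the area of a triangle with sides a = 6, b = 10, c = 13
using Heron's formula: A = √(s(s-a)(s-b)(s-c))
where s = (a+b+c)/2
s = (6 + 10 + 13)/2 = 29/2 = 14.5
s − a = 8.5, s − b = 4.5, s − c = 1.5
s(s−a)(s−b)(s−c) = 14.5·8.5·4.5·1.5 = 831.9375
Area = √831.9375 ≈ 28.8433

s = 14.5, Area = 28.84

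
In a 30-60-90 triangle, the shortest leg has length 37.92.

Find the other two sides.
In a 30-60-90 triangle the sides are in ratio 1 : √3 : 2 (short leg : long leg : hypotenuse).
Long leg = 37.92·√3 ≈ 37.92·1.73205 ≈ 65.6794
Hypotenuse = 2·37.92 = 75.84

Long leg = 37.92√3 = 65.68, Hypotenuse = 75.84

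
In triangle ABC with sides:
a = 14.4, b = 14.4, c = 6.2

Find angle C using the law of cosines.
c² = a² + b² − 2ab·cos(C)  ⇒  cos(C) = (a² + b² − c²)/(2ab)
cos(C) = (14.4² + 14.4² − 6.2²)/(2·14.4·14.4) = (207.36 + 207.36 − 38.44)/414.72 = 376.28/414.72 ≈ 0.907311
C = arccos(0.907311) ≈ 24.8636°

C = 24.86°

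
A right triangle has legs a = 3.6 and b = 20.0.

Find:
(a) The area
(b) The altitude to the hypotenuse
(a) The legs are perpendicular, so Area = ½·a·b = ½·3.6·20.0 = ½·72 = 36
(b) Hypotenuse c = √(a² + b²) = √(12.96 + 400) = √412.96 ≈ 20.3214
    Area = ½·c·h_c  ⇒  h_c = 2·Area/c = 72/20.3214 ≈ 3.54306

Area = 36, h_c = 3.543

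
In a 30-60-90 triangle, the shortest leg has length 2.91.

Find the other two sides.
In a 30-60-90 triangle the sides are in ratio 1 : √3 : 2 (short leg : long leg : hypotenuse).
Long leg = 2.91·√3 ≈ 2.91·1.73205 ≈ 5.04027
Hypotenuse = 2·2.91 = 5.82

Long leg = 2.91√3 = 5.04, Hypotenuse = 5.82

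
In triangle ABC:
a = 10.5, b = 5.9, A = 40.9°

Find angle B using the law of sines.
a/sin(A) = b/sin(B)  ⇒  sin(B) = b·sin(A)/a = 5.9·sin(40.9°)/10.5
sin(40.9°) ≈ 0.654741
sin(B) ≈ 5.9·0.654741/10.5 ≈ 3.86297/10.5 ≈ 0.367902
B = arcsin(0.367902) ≈ 21.5863°
(Since b ≤ a we need B ≤ A, so the obtuse alternative 180° − 21.5863° ≈ 158.414° is rejected.)

B = 21.59°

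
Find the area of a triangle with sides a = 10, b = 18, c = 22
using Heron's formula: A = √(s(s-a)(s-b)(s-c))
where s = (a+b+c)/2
s = (10 + 18 + 22)/2 = 50/2 = 25
s − a = 15, s − b = 7, s − c = 3
s(s−a)(s−b)(s−c) = 25·15·7·3 = 7875
Area = √7875 ≈ 88.7412

s = 25.0, Area = 88.74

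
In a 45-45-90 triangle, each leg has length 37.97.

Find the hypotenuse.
In a 45-45-90 triangle the sides are in ratio 1 : 1 : √2, so hypotenuse = leg·√2.
Hypotenuse = 37.97·√2 ≈ 37.97·1.41421 ≈ 53.6977

Hypotenuse = 37.97√2 = 53.7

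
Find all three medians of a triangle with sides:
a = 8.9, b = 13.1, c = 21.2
Median formula: m_a = ½√(2b² + 2c² − a²) (and cyclically). a² = 79.21, b² = 171.61, c² = 449.44.
m_a = ½√(2·171.61 + 2·449.44 − 79.21) = ½√1162.89 ≈ ½·34.1012 ≈ 17.0506
m_b = ½√(2·79.21 + 2·449.44 − 171.61) = ½√885.69 ≈ ½·29.7605 ≈ 14.8803
m_c = ½√(2·79.21 + 2·171.61 − 449.44) = ½√52.2 ≈ ½·7.22496 ≈ 3.61248

m_a = 17.05, m_b = 14.88, m_c = 3.612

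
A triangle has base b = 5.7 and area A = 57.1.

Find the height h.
A = ½·b·h  ⇒  h = 2A/b = 2·57.1/5.7 = 114.2/5.7 ≈ 20.0351

h = 20.04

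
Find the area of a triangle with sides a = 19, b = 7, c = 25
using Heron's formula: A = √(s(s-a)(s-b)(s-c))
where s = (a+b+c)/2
s = (19 + 7 + 25)/2 = 51/2 = 25.5
s − a = 6.5, s − b = 18.5, s − c = 0.5
s(s−a)(s−b)(s−c) = 25.5·6.5·18.5·0.5 = 1533.1875
Area = √1533.1875 ≈ 39.1559

s = 25.5, Area = 39.16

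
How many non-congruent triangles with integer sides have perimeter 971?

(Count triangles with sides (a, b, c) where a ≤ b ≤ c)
Let a ≤ b ≤ c with a + b + c = 971. The only binding inequality is a + b > c, i.e. 971 − c > c, so c < 971/2; and c ≥ 971/3 since c is the largest side.
So 324 ≤ c ≤ 485. For each c, b runs from ⌈(971 − c)/2⌉ up to c (then a = 971 − b − c satisfies 1 ≤ a ≤ b automatically), giving c − ⌈(971 − c)/2⌉ + 1 choices.
Summing over c: 1 + 3 + 4 + 6 + … + 241 + 243  (162 terms, c = 324, …, 485) = 19764
Check (closed form: nearest integer to p²/48 for even p, (p+3)²/48 for odd p): (971+3)²/48 = 974²/48 = 948676/48 ≈ 19764.08 → 19764

19764 triangles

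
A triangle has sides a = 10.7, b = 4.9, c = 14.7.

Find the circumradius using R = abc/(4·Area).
First find the area with Heron's formula.
s = (10.7 + 4.9 + 14.7)/2 = 15.15
Area = √(s(s−a)(s−b)(s−c)) = √(15.15·4.45·10.25·0.45) ≈ √310.963 ≈ 17.6341
abc = 10.7·4.9·14.7 = 770.721
R = abc/(4·Area) ≈ 770.721/(4·17.6341) = 770.721/70.5366 ≈ 10.9265

R = 10.93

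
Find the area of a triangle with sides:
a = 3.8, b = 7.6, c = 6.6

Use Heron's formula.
s = (3.8 + 7.6 + 6.6)/2 = 18/2 = 9
s − a = 5.2, s − b = 1.4, s − c = 2.4
s(s−a)(s−b)(s−c) = 9·5.2·1.4·2.4 ≈ 157.248
Area = √157.248 ≈ 12.5399

Area = 12.54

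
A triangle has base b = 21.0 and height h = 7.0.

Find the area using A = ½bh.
A = ½·b·h = ½·21.0·7.0 = ½·147 = 73.5

Area = 73.5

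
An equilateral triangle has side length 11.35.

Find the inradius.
r = Area/s with s the semi-perimeter.
Area = (√3/4)·11.35² = (√3/4)·128.8225 ≈ 0.433013·128.8225 ≈ 55.7818
s = 3·11.35/2 = 17.025
r ≈ 55.7818/17.025 ≈ 3.27646
(Equivalently r = side/(2√3) = 11.35/3.4641 ≈ 3.27646.)

r = 3.276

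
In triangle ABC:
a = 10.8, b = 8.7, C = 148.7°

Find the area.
Two sides and the included angle (SAS): A = ½·a·b·sin(C) = ½·10.8·8.7·sin(148.7°)
sin(148.7°) ≈ 0.519519
A ≈ ½·93.96·0.519519 = 46.98·0.519519 ≈ 24.407

Area = 24.41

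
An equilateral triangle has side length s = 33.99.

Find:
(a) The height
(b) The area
(a) The height splits the triangle into two 30-60-90 halves: h = s·√3/2 = 33.99·1.73205/2 ≈ 58.8724/2 ≈ 29.4362
(b) Area = (√3/4)·s² = (√3/4)·33.99² = (√3/4)·1155.3201 ≈ 0.433013·1155.3201 ≈ 500.268

Height = 29.44, Area = 500.3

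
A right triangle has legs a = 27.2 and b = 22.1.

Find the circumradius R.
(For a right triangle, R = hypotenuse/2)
Hypotenuse c = √(a² + b²) = √(739.84 + 488.41) = √1228.25 ≈ 35.0464
R = c/2 ≈ 35.0464/2 ≈ 17.5232

R = 17.52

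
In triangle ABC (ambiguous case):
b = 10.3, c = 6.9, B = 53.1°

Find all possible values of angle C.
b/sin(B) = c/sin(C)  ⇒  sin(C) = c·sin(B)/b = 6.9·sin(53.1°)/10.3
sin(53.1°) ≈ 0.799685
sin(C) ≈ 6.9·0.799685/10.3 ≈ 5.51782/10.3 ≈ 0.535711
Candidate 1: C₁ = arcsin(0.535711) ≈ 32.3921°  →  A = 180° − 53.1° − 32.3921° ≈ 94.5079° > 0, valid
Candidate 2: C₂ = 180° − C₁ ≈ 147.608°  →  A = 180° − 53.1° − 147.608° ≈ -20.7079° ≤ 0, not a valid triangle

C = 32.39° (one solution)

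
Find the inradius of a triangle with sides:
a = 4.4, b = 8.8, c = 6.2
r = Area/s where s is the semi-perimeter.
s = (4.4 + 8.8 + 6.2)/2 = 19.4/2 = 9.7
Area = √(s(s−a)(s−b)(s−c)) = √(9.7·5.3·0.9·3.5) ≈ √161.941 ≈ 12.7256
r ≈ 12.7256/9.7 ≈ 1.31192

r = 1.312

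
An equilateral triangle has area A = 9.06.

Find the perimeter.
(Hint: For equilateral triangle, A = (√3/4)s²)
A = (√3/4)s²  ⇒  s² = 4A/√3 = 4·9.06/√3 = 36.24/1.73205 ≈ 20.9232
s ≈ √20.9232 ≈ 4.57419
Perimeter = 3s ≈ 3·4.57419 ≈ 13.7226

Perimeter = 13.72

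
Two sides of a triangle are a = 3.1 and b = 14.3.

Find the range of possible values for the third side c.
Triangle inequality: |a − b| < c < a + b
|a − b| = |3.1 − 14.3| = 11.2
a + b = 3.1 + 14.3 = 17.4

11.2 < c < 17.4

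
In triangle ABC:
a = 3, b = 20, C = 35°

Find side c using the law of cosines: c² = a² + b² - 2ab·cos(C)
c² = 3² + 20² − 2·3·20·cos(35°)
cos(35°) ≈ 0.819152
c² ≈ 9 + 400 − 120·(0.819152) ≈ 409 − 98.2982 ≈ 310.702
c ≈ √310.702 ≈ 17.6267

c = 17.63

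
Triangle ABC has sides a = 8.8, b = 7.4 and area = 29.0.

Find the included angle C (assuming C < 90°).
Area = ½·a·b·sin(C)  ⇒  sin(C) = 2·Area/(a·b) = 2·29.0/(8.8·7.4) = 58/65.12 ≈ 0.890663
C = arcsin(0.890663) ≈ 62.9567° (taking the acute solution since C < 90°)

C = 62.96°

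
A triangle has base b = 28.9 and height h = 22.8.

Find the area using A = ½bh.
A = ½·b·h = ½·28.9·22.8 = ½·658.92 = 329.46

Area = 329.46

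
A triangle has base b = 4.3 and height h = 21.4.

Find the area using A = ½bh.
A = ½·b·h = ½·4.3·21.4 = ½·92.02 = 46.01

Area = 46.01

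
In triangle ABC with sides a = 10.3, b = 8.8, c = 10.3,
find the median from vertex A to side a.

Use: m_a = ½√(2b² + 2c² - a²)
m_a = ½√(2·8.8² + 2·10.3² − 10.3²) = ½√(2·77.44 + 2·106.09 − 106.09) = ½√(154.88 + 212.18 − 106.09) = ½√260.97
√260.97 ≈ 16.1546, so m_a ≈ 8.07728

m_a = 8.077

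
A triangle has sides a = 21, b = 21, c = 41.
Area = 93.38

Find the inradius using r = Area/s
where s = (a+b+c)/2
s = (21 + 21 + 41)/2 = 83/2 = 41.5
r = Area/s = 93.38/41.5 ≈ 2.25012

r = 2.25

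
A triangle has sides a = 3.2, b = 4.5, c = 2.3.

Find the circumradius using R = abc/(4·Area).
First find the area with Heron's formula.
s = (3.2 + 4.5 + 2.3)/2 = 5
Area = √(s(s−a)(s−b)(s−c)) = √(5·1.8·0.5·2.7) ≈ √12.15 ≈ 3.48569
abc = 3.2·4.5·2.3 = 33.12
R = abc/(4·Area) ≈ 33.12/(4·3.48569) = 33.12/13.9427 ≈ 2.37543

R = 2.375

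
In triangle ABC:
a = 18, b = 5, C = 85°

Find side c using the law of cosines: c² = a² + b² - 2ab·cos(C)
c² = 18² + 5² − 2·18·5·cos(85°)
cos(85°) ≈ 0.0871557
c² ≈ 324 + 25 − 180·(0.0871557) ≈ 349 − 15.688 ≈ 333.312
c ≈ √333.312 ≈ 18.2568

c = 18.26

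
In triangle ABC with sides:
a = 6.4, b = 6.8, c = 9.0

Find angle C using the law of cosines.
c² = a² + b² − 2ab·cos(C)  ⇒  cos(C) = (a² + b² − c²)/(2ab)
cos(C) = (6.4² + 6.8² − 9.0²)/(2·6.4·6.8) = (40.96 + 46.24 − 81)/87.04 = 6.2/87.04 ≈ 0.0712316
C = arccos(0.0712316) ≈ 85.9153°

C = 85.92°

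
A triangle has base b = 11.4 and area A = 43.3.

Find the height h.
A = ½·b·h  ⇒  h = 2A/b = 2·43.3/11.4 = 86.6/11.4 ≈ 7.59649

h = 7.596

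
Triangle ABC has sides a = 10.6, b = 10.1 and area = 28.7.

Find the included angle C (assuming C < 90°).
Area = ½·a·b·sin(C)  ⇒  sin(C) = 2·Area/(a·b) = 2·28.7/(10.6·10.1) = 57.4/107.06 ≈ 0.536148
C = arcsin(0.536148) ≈ 32.4218° (taking the acute solution since C < 90°)

C = 32.42°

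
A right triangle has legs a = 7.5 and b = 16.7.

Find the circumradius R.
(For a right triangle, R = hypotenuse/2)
Hypotenuse c = √(a² + b²) = √(56.25 + 278.89) = √335.14 ≈ 18.3068
R = c/2 ≈ 18.3068/2 ≈ 9.15341

R = 9.153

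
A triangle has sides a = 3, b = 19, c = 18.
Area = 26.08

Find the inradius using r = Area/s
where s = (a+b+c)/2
s = (3 + 19 + 18)/2 = 40/2 = 20
r = Area/s = 26.08/20 ≈ 1.304

r = 1.304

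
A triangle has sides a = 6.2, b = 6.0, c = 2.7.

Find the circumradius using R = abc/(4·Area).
First find the area with Heron's formula.
s = (6.2 + 6.0 + 2.7)/2 = 7.45
Area = √(s(s−a)(s−b)(s−c)) = √(7.45·1.25·1.45·4.75) ≈ √64.1398 ≈ 8.00874
abc = 6.2·6.0·2.7 = 100.44
R = abc/(4·Area) ≈ 100.44/(4·8.00874) = 100.44/32.0349 ≈ 3.13533

R = 3.135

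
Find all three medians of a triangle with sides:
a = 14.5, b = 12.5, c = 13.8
Median formula: m_a = ½√(2b² + 2c² − a²) (and cyclically). a² = 210.25, b² = 156.25, c² = 190.44.
m_a = ½√(2·156.25 + 2·190.44 − 210.25) = ½√483.13 ≈ ½·21.9802 ≈ 10.9901
m_b = ½√(2·210.25 + 2·190.44 − 156.25) = ½√645.13 ≈ ½·25.3994 ≈ 12.6997
m_c = ½√(2·210.25 + 2·156.25 − 190.44) = ½√542.56 ≈ ½·23.2929 ≈ 11.6465

m_a = 10.99, m_b = 12.7, m_c = 11.65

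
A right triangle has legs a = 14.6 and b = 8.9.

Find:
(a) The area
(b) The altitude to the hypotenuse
(a) The legs are perpendicular, so Area = ½·a·b = ½·14.6·8.9 = ½·129.94 = 64.97
(b) Hypotenuse c = √(a² + b²) = √(213.16 + 79.21) = √292.37 ≈ 17.0988
    Area = ½·c·h_c  ⇒  h_c = 2·Area/c = 129.94/17.0988 ≈ 7.59935

Area = 64.97, h_c = 7.599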